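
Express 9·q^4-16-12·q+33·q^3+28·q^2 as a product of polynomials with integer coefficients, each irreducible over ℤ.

Trying the rational-root candidates, q = -1 is a root, so (q+1) divides it; the quotient is 9·q^3+24·q^2+4·q-16.
Continuing, q = 2/3 is a root, so (3·q-2) is a factor; dividing leaves 3·q^2+10·q+8.
The remaining quadratic factors as (q+2)(3·q+4).

(3·q+4)·(3·q-2)·(q+1)·(q+2)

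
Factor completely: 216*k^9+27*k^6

27*k^6*(2*k+1)*(4*k^2−2*k+1)

Pull out the common factor 27*k^6, leaving 8*k^3+1.
Recognize a sum of cubes with the parts 2*k and 1.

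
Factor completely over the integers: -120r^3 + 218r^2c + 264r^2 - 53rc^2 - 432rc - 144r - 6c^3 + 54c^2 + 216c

Group: 12r(-10r^2 + 19rc + 12r - 6c^2 - 18c) + (c - 12)(-10r^2 + 19rc + 12r - 6c^2 - 18c); both groups contain (-10r^2 + 19rc + 12r - 6c^2 - 18c), so (12r + c - 12) is a factor with cofactor -10r^2 + 19rc + 12r - 6c^2 - 18c.
The cofactor groups again: -10r^2 + 19rc + 12r - 6c^2 - 18c = -5r(2r - 3c) + (2c + 6)(2r - 3c); both groups contain (2r - 3c), giving -(5r - 2c - 6)(2r - 3c).

-(5r - 2c - 6)(2r - 3c)(12r + c - 12)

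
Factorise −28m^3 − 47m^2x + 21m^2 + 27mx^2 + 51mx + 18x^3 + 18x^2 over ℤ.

Group: m(−28m^2 + 9mx + 21m + 9x^2 + 9x) + 2x(−28m^2 + 9mx + 21m + 9x^2 + 9x); both groups contain (−28m^2 + 9mx + 21m + 9x^2 + 9x), so (m + 2x) is a factor with cofactor −28m^2 + 9mx + 21m + 9x^2 + 9x.
The cofactor groups again: −28m^2 + 9mx + 21m + 9x^2 + 9x = −7m(4m − 3x − 3) − 3x(4m − 3x − 3); both groups contain (4m − 3x − 3), giving −(7m + 3x)(4m − 3x − 3).

−(4m − 3x − 3)(7m + 3x)(m + 2x)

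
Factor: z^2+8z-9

(z+9)(z-1)

Two integers with product -9 and sum 8 are 9 and -1.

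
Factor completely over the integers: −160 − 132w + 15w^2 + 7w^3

(7w + 8)(w + 5)(w − 4)

Testing divisors of the constant over divisors of the leading coefficient, w = −5 is a root, so (w + 5) is a factor; dividing leaves 7w^2 − 20w − 32.
The remaining quadratic factors as (w − 4)(7w + 8).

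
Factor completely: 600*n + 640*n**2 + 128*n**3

8*n*(4*n + 15)*(4*n + 5)

Pull out the common factor 8*n, then factor the remaining trinomial.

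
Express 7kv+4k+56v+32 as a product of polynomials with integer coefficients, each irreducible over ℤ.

Group as (7kv+4k) + (56v+32) = k(7v+4) + 8(7v+4).
Both groups share the factor (7v+4).

(7v+4)(k+8)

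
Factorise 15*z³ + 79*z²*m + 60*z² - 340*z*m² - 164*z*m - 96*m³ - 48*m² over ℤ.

(z - 3*m)*(15*z + 4*m)*(z + 8*m + 4)

Group: z*(15*z² - 41*z*m - 12*m²) + (8*m + 4)*(15*z² - 41*z*m - 12*m²); both groups contain (15*z² - 41*z*m - 12*m²), so (z + 8*m + 4) is a factor with cofactor 15*z² - 41*z*m - 12*m².
The cofactor groups again: 15*z² - 41*z*m - 12*m² = z*(15*z + 4*m) - 3*m*(15*z + 4*m); both groups contain (15*z + 4*m), giving (z - 3*m)*(15*z + 4*m).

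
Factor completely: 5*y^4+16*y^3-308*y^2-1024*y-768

(5*y+6)*(y+2)*(y+8)*(y-8)

Among the possible rational roots, y = -8 is a root, giving the factor (y+8) and quotient 5*y^3-24*y^2-116*y-96.
Then y = -2 is a root, so (y+2) divides it; the quotient is 5*y^2-34*y-48.
The remaining quadratic factors as (5*y+6)(y-8).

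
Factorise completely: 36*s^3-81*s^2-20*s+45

(4*s-9)*(9*s^2-5)

Group as (36*s^3-20*s) + (-81*s^2+45) = 4*s*(9*s^2-5) - 9*(9*s^2-5).
Both groups share the factor (9*s^2-5).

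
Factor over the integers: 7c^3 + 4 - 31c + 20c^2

(7c - 1)(c + 4)(c - 1)

By the rational root theorem, c = -4 is a root, so (c + 4) divides it; the quotient is 7c^2 - 8c + 1.
The remaining quadratic factors as (c - 1)(7c - 1).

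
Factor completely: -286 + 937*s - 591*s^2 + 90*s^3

By the rational root theorem, s = 2/5 is a root, giving the factor (5*s - 2) and quotient 18*s^2 - 111*s + 143.
The remaining quadratic factors as (6*s - 11)(3*s - 13).

(3*s - 13)*(5*s - 2)*(6*s - 11)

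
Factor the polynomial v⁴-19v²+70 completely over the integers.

Substitute u = v² to get a quadratic in u, then factor.
v²-5 is irreducible over ℤ (5 is not a perfect square).
v²-14 is irreducible over ℤ (14 is not a perfect square).

(v²-14)(v²-5)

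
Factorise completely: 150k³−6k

Factor out 6k, leaving 25k²−1, which is a difference of two squares.

6k(5k+1)(5k−1)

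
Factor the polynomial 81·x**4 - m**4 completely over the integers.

(3·x - m)·(3·x + m)·(9·x**2 + m**2)

Difference of squares twice: with A = 3·x and B = m, A⁴ − B⁴ = (A² − B²)(A² + B²), and A² − B² factors again.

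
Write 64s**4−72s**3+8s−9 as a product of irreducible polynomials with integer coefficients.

Group as (64s**4+8s) + (−72s**3−9) = 8s(8s**3+1) − 9(8s**3+1).
Both groups share the factor (8s**3+1).

(2s+1)(8s−9)(4s**2−2s+1)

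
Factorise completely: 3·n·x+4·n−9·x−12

Group as (3·n·x+4·n) + (−9·x−12) = n·(3·x+4) − 3·(3·x+4).
Both groups share the factor (3·x+4).

(3·x+4)·(n−3)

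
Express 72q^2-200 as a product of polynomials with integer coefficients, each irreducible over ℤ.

8(3q+5)(3q-5)

Factor out 8, leaving 9q^2-25, which is a difference of two squares.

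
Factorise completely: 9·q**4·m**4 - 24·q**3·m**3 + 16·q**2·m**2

m**2·q**2·(3·q·m - 4)**2

Every term has a factor of q**2·m**2; factoring it out leaves 9·q**2·m**2 - 24·q·m + 16.
Recognize a perfect-square trinomial with the parts 4 and 3·q·m.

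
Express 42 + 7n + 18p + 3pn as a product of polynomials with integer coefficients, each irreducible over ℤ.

Group as (3pn + 18p) + (7n + 42) = 3p(n + 6) + 7(n + 6).
Both groups share the factor (n + 6).

(3p + 7)(n + 6)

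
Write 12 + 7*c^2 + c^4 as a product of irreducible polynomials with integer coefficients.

Substitute u = c^2 to get a quadratic in u, then factor.
c^2 + 4 is irreducible over ℤ (sum of squares).
c^2 + 3 is irreducible over ℤ (always positive, so no real roots).

(c^2 + 3)*(c^2 + 4)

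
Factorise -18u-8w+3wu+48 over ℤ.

Group as (3wu-8w) + (-18u+48) = w(3u-8) - 6(3u-8).
Both groups share the factor (3u-8).

(3u-8)(w-6)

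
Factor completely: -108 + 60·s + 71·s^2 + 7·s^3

(7·s - 6)·(s + 2)·(s + 9)

Trying the rational-root candidates, s = -2 is a root, giving the factor (s + 2) and quotient 7·s^2 + 57·s - 54.
The remaining quadratic factors as (7·s - 6)(s + 9).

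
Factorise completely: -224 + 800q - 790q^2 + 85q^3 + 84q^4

Among the possible rational roots, q = 2/3 is a root, giving the factor (3q - 2) and quotient 28q^3 + 47q^2 - 232q + 112.
Continuing, q = 4/7 is a root, giving the factor (7q - 4) and quotient 4q^2 + 9q - 28.
The remaining quadratic factors as (4q - 7)(q + 4).

(3q - 2)(4q - 7)(7q - 4)(q + 4)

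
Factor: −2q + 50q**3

2q(5q + 1)(5q − 1)

Factor out 2q, leaving 25q**2 − 1, which is a difference of two squares.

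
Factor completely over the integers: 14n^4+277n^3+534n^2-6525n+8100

By the rational root theorem, n = -9 is a root, so (n+9) is a factor; dividing leaves 14n^3+151n^2-825n+900.
Then n = 5/2 is a root, giving the factor (2n-5) and quotient 7n^2+93n-180.
The remaining quadratic factors as (7n-12)(n+15).

(2n-5)(7n-12)(n+15)(n+9)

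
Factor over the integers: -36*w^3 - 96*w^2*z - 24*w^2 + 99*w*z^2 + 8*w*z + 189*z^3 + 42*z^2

-(2*w - 3*z)*(3*w + 9*z + 2)*(6*w + 7*z)

Group: 3*w*(-12*w^2 + 4*w*z + 21*z^2) + (9*z + 2)*(-12*w^2 + 4*w*z + 21*z^2); both groups contain (-12*w^2 + 4*w*z + 21*z^2), so (3*w + 9*z + 2) is a factor with cofactor -12*w^2 + 4*w*z + 21*z^2.
The cofactor groups again: -12*w^2 + 4*w*z + 21*z^2 = -6*w*(2*w - 3*z) - 7*z*(2*w - 3*z); both groups contain (2*w - 3*z), giving -(6*w + 7*z)*(2*w - 3*z).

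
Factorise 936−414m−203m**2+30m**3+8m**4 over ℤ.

Among the possible rational roots, m = 4 is a root, so (m−4) is a factor; dividing leaves 8m**3+62m**2+45m−234.
Then m = 3/2 is a root, giving the factor (2m−3) and quotient 4m**2+37m+78.
The remaining quadratic factors as (4m+13)(m+6).

(2m−3)(4m+13)(m+6)(m−4)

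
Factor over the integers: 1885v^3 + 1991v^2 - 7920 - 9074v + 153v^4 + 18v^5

(3v + 8)(6v + 5)(v - 2)(v^2 + 7v + 99)

By the rational root theorem, v = 2 is a root, so (v - 2) divides it; the quotient is 18v^4 + 189v^3 + 2263v^2 + 6517v + 3960.
Continuing, v = -8/3 is a root, so (3v + 8) is a factor; dividing leaves 6v^3 + 47v^2 + 629v + 495.
Then v = -5/6 is a root, giving the factor (6v + 5) and quotient v^2 + 7v + 99.
The quadratic v^2 + 7v + 99 has discriminant -347 < 0 and is irreducible over ℤ.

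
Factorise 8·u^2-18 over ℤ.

Factor out 2, leaving 4·u^2-9, which is a difference of two squares.

2·(2·u+3)·(2·u-3)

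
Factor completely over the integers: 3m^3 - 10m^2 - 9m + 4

Testing divisors of the constant over divisors of the leading coefficient, m = -1 is a root, so (m + 1) is a factor; dividing leaves 3m^2 - 13m + 4.
The remaining quadratic factors as (3m - 1)(m - 4).

(3m - 1)(m + 1)(m - 4)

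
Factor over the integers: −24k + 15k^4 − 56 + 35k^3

(3k + 7)(5k^3 − 8)

Group as (15k^4 − 24k) + (35k^3 − 56) = 3k(5k^3 − 8) + 7(5k^3 − 8).
Both groups share the factor (5k^3 − 8).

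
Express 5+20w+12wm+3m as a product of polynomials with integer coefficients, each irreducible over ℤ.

(3m+5)(4w+1)

Group as (12wm+20w) + (3m+5) = 4w(3m+5) + (3m+5).
Both groups share the factor (3m+5).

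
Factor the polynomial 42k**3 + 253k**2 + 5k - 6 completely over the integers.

(6k + 1)(7k - 1)(k + 6)

Among the possible rational roots, k = -6 is a root, so (k + 6) is a factor; dividing leaves 42k**2 + k - 1.
The remaining quadratic factors as (7k - 1)(6k + 1).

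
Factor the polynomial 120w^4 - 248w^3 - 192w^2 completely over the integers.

8w^2(3w - 8)(5w + 3)

Pull out the common factor 8w^2, then factor the remaining trinomial.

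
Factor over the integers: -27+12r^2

Every term has a factor of 3. Then 4r^2-9 = (2r)² − (3)².

3(2r+3)(2r-3)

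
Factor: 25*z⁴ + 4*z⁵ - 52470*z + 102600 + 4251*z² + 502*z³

Trying the rational-root candidates, z = 3 is a root, so (z - 3) divides it; the quotient is 4*z⁴ + 37*z³ + 613*z² + 6090*z - 34200.
Next, z = -12 is a root, so (z + 12) divides it; the quotient is 4*z³ - 11*z² + 745*z - 2850.
Then z = 15/4 is a root, giving the factor (4*z - 15) and quotient z² + z + 190.
The quadratic z² + z + 190 has discriminant -759 < 0 and is irreducible over ℤ.

(4*z - 15)*(z + 12)*(z - 3)*(z² + z + 190)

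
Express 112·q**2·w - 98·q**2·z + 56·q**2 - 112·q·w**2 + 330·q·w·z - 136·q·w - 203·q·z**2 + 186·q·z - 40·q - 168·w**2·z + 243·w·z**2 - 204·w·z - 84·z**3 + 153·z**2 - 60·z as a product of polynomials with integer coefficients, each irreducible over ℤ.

(2·q + 3·z)·(7·q - 7·w + 4·z - 5)·(8·w - 7·z + 4)

Group: 2·q·(56·q·w - 49·q·z + 28·q - 56·w**2 + 81·w·z - 68·w - 28·z**2 + 51·z - 20) + 3·z·(56·q·w - 49·q·z + 28·q - 56·w**2 + 81·w·z - 68·w - 28·z**2 + 51·z - 20); both groups contain (56·q·w - 49·q·z + 28·q - 56·w**2 + 81·w·z - 68·w - 28·z**2 + 51·z - 20), so (2·q + 3·z) is a factor with cofactor 56·q·w - 49·q·z + 28·q - 56·w**2 + 81·w·z - 68·w - 28·z**2 + 51·z - 20.
The cofactor groups again: 56·q·w - 49·q·z + 28·q - 56·w**2 + 81·w·z - 68·w - 28·z**2 + 51·z - 20 = 8·w·(7·q - 7·w + 4·z - 5) + (-7·z + 4)·(7·q - 7·w + 4·z - 5); both groups contain (7·q - 7·w + 4·z - 5), giving (8·w - 7·z + 4)·(7·q - 7·w + 4·z - 5).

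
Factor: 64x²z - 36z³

4z(4x + 3z)(4x - 3z)

Factor out 4z, leaving 16x² - 9z², which is a difference of two squares.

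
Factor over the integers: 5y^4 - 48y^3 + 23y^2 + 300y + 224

Trying the rational-root candidates, y = 8 is a root, so (y - 8) is a factor; dividing leaves 5y^3 - 8y^2 - 41y - 28.
Next, y = -1 is a root, so (y + 1) is a factor; dividing leaves 5y^2 - 13y - 28.
The remaining quadratic factors as (5y + 7)(y - 4).

(5y + 7)(y + 1)(y - 4)(y - 8)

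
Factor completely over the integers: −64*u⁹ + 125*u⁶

Every term has a factor of u⁶; factoring it out leaves −64*u³ + 125.
Recognize a difference of cubes with the parts 5 and 4*u.

−u⁶*(4*u − 5)*(16*u² + 20*u + 25)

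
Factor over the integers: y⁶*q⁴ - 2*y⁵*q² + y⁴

Pull out the common factor y⁴, leaving y²*q⁴ - 2*y*q² + 1.
Recognize a perfect-square trinomial with the parts y*q² and 1.

y⁴*(y*q² - 1)²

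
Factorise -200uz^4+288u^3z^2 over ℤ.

Every term has a factor of 8uz^2. Then 36u^2-25z^2 = (6u)² − (5z)².

8uz^2(6u+5z)(6u-5z)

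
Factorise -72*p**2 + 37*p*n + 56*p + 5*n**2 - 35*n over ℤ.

Group: -9*p*(8*p - 5*n) + (-n + 7)*(8*p - 5*n); both groups contain (8*p - 5*n).

-(8*p - 5*n)*(9*p + n - 7)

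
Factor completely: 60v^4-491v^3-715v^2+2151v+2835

(3v+5)(4v-9)(5v+7)(v-9)

By the rational root theorem, v = -7/5 is a root, giving the factor (5v+7) and quotient 12v^3-115v^2+18v+405.
Continuing, v = 9 is a root, so (v-9) is a factor; dividing leaves 12v^2-7v-45.
The remaining quadratic factors as (3v+5)(4v-9).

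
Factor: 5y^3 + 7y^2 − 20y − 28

Testing divisors of the constant over divisors of the leading coefficient, y = 2 is a root, giving the factor (y − 2) and quotient 5y^2 + 17y + 14.
The remaining quadratic factors as (5y + 7)(y + 2).

(5y + 7)(y + 2)(y − 2)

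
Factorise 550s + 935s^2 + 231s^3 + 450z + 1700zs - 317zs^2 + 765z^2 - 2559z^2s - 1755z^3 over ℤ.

-(13z - 3s - 10)(9z + 11s)(15z + 7s + 5)

Group: 13z(-135z^2 - 228zs - 45z - 77s^2 - 55s) + (-3s - 10)(-135z^2 - 228zs - 45z - 77s^2 - 55s); both groups contain (-135z^2 - 228zs - 45z - 77s^2 - 55s), so (13z - 3s - 10) is a factor with cofactor -135z^2 - 228zs - 45z - 77s^2 - 55s.
The cofactor groups again: -135z^2 - 228zs - 45z - 77s^2 - 55s = -9z(15z + 7s + 5) - 11s(15z + 7s + 5); both groups contain (15z + 7s + 5), giving -(9z + 11s)(15z + 7s + 5).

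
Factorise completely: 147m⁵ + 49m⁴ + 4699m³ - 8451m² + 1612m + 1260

Among the possible rational roots, m = -2/7 is a root, giving the factor (7m + 2) and quotient 21m⁴ + m³ + 671m² - 1399m + 630.
Then m = 9/7 is a root, so (7m - 9) divides it; the quotient is 3m³ + 4m² + 101m - 70.
Continuing, m = 2/3 is a root, so (3m - 2) is a factor; dividing leaves m² + 2m + 35.
The quadratic m² + 2m + 35 has discriminant -136 < 0 and is irreducible over ℤ.

(3m - 2)(7m + 2)(7m - 9)(m² + 2m + 35)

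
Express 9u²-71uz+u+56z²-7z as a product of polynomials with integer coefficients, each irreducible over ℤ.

Group: u(9u-8z+1) - 7z(9u-8z+1); both groups contain (9u-8z+1).

(9u-8z+1)(u-7z)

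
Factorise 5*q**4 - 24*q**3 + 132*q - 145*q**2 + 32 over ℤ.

(5*q + 1)*(q + 4)*(q - 1)*(q - 8)

Among the possible rational roots, q = -4 is a root, so (q + 4) divides it; the quotient is 5*q**3 - 44*q**2 + 31*q + 8.
Then q = -1/5 is a root, so (5*q + 1) is a factor; dividing leaves q**2 - 9*q + 8.
The remaining quadratic factors as (q - 1)(q - 8).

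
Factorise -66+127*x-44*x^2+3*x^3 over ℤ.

(3*x-2)*(x-11)*(x-3)

Testing divisors of the constant over divisors of the leading coefficient, x = 2/3 is a root, so (3*x-2) is a factor; dividing leaves x^2-14*x+33.
The remaining quadratic factors as (x-3)(x-11).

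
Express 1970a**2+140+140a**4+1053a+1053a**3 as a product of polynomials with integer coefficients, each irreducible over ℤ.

Among the possible rational roots, a = -1/5 is a root, so (5a+1) divides it; the quotient is 28a**3+205a**2+353a+140.
Continuing, a = -4/7 is a root, so (7a+4) is a factor; dividing leaves 4a**2+27a+35.
The remaining quadratic factors as (a+5)(4a+7).

(4a+7)(5a+1)(7a+4)(a+5)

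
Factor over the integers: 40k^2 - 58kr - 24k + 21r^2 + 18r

Group: 10k(4k - 3r) + (-7r - 6)(4k - 3r); both groups contain (4k - 3r).

(10k - 7r - 6)(4k - 3r)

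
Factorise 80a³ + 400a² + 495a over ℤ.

Pull out the common factor 5a, then factor the remaining trinomial.

5a(4a + 11)(4a + 9)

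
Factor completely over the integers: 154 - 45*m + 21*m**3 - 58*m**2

Trying the rational-root candidates, m = -11/7 is a root, so (7*m + 11) is a factor; dividing leaves 3*m**2 - 13*m + 14.
The remaining quadratic factors as (m - 2)(3*m - 7).

(3*m - 7)*(7*m + 11)*(m - 2)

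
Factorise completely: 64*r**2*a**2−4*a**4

Every term has a factor of 4*a**2. Then 16*r**2−a**2 = (4*r)² − (a)².

4*a**2*(4*r−a)*(4*r+a)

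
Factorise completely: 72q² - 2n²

2(6q - n)(6q + n)

Every term has a factor of 2. Then 36q² - n² = (6q)² − (n)².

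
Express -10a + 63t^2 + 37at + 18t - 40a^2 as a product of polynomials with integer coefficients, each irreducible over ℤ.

-(5a - 9t)(8a + 7t + 2)

Group: -8a(5a - 9t) + (-7t - 2)(5a - 9t); both groups contain (5a - 9t).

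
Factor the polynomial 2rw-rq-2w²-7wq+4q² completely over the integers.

(r-w-4q)(2w-q)

Group: 2w(r-w-4q) - q(r-w-4q); both groups contain (r-w-4q).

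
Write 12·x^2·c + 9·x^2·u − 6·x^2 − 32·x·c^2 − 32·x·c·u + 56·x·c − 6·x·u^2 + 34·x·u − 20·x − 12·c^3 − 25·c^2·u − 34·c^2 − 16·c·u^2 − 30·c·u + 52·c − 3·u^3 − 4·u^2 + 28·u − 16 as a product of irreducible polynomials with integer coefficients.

(x − 3·c − u + 2)·(4·c + 3·u − 2)·(3·x + c + u + 4)

Group: x·(12·x·c + 9·x·u − 6·x + 4·c^2 + 7·c·u + 14·c + 3·u^2 + 10·u − 8) + (−3·c − u + 2)·(12·x·c + 9·x·u − 6·x + 4·c^2 + 7·c·u + 14·c + 3·u^2 + 10·u − 8); both groups contain (12·x·c + 9·x·u − 6·x + 4·c^2 + 7·c·u + 14·c + 3·u^2 + 10·u − 8), so (x − 3·c − u + 2) is a factor with cofactor 12·x·c + 9·x·u − 6·x + 4·c^2 + 7·c·u + 14·c + 3·u^2 + 10·u − 8.
The cofactor groups again: 12·x·c + 9·x·u − 6·x + 4·c^2 + 7·c·u + 14·c + 3·u^2 + 10·u − 8 = 4·c·(3·x + c + u + 4) + (3·u − 2)·(3·x + c + u + 4); both groups contain (3·x + c + u + 4), giving (4·c + 3·u − 2)·(3·x + c + u + 4).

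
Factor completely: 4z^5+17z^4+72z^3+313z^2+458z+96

Trying the rational-root candidates, z = −1/4 is a root, giving the factor (4z+1) and quotient z^4+4z^3+17z^2+74z+96.
Continuing, z = −3 is a root, giving the factor (z+3) and quotient z^3+z^2+14z+32.
Continuing, z = −2 is a root, so (z+2) divides it; the quotient is z^2−z+16.
The quadratic z^2−z+16 has discriminant −63 < 0 and is irreducible over ℤ.

(4z+1)(z+2)(z+3)(z^2−z+16)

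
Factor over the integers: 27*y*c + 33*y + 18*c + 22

Group as (27*y*c + 33*y) + (18*c + 22) = 3*y*(9*c + 11) + 2*(9*c + 11).
Both groups share the factor (9*c + 11).

(3*y + 2)*(9*c + 11)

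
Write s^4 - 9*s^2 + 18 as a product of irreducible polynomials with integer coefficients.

Substitute u = s^2 to get a quadratic in u, then factor.
s^2 - 6 is irreducible over ℤ (6 is not a perfect square).
s^2 - 3 is irreducible over ℤ (3 is not a perfect square).

(s^2 - 3)*(s^2 - 6)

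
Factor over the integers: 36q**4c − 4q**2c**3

4cq**2(3q − c)(3q + c)

Factor out 4q**2c, leaving 9q**2 − c**2, which is a difference of two squares.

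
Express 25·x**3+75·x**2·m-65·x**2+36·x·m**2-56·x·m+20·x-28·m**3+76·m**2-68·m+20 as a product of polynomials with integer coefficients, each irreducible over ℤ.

(5·x-2·m+2)·(x+2·m-2)·(5·x+7·m-5)

Group: 5·x·(5·x**2+8·x·m-8·x-4·m**2+8·m-4) + (7·m-5)·(5·x**2+8·x·m-8·x-4·m**2+8·m-4); both groups contain (5·x**2+8·x·m-8·x-4·m**2+8·m-4), so (5·x+7·m-5) is a factor with cofactor 5·x**2+8·x·m-8·x-4·m**2+8·m-4.
The cofactor groups again: 5·x**2+8·x·m-8·x-4·m**2+8·m-4 = x·(5·x-2·m+2) + (2·m-2)·(5·x-2·m+2); both groups contain (5·x-2·m+2), giving (x+2·m-2)·(5·x-2·m+2).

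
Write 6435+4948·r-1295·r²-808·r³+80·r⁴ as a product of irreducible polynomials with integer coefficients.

(4·r+5)·(4·r+9)·(5·r-13)·(r-11)

Trying the rational-root candidates, r = 11 is a root, so (r-11) divides it; the quotient is 80·r³+72·r²-503·r-585.
Next, r = -5/4 is a root, so (4·r+5) divides it; the quotient is 20·r²-7·r-117.
The remaining quadratic factors as (4·r+9)(5·r-13).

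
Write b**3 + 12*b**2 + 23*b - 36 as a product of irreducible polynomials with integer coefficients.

(b + 4)*(b + 9)*(b - 1)

Trying the rational-root candidates, b = -4 is a root, so (b + 4) is a factor; dividing leaves b**2 + 8*b - 9.
The remaining quadratic factors as (b + 9)(b - 1).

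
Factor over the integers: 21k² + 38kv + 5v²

(3k + 5v)(7k + v)

Group: 7k(3k + 5v) + v(3k + 5v); both groups contain (3k + 5v).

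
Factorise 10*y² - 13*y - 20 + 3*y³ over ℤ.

Among the possible rational roots, y = -1 is a root, so (y + 1) is a factor; dividing leaves 3*y² + 7*y - 20.
The remaining quadratic factors as (3*y - 5)(y + 4).

(3*y - 5)*(y + 1)*(y + 4)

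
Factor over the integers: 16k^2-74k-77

Need a pair with product 16·(-77) = -1232 and sum -74: that's 14 and -88.
Split the middle term: 16k^2+14k - 88k-77 = 2k(8k+7) - 11(8k+7).

(2k-11)(8k+7)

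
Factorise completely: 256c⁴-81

Write as (16c²)² − (9)², then factor 16c²-9 once more.

(4c+3)(4c-3)(16c²+9)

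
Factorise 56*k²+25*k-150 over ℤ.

Need a pair with product 56·(-150) = -8400 and sum 25: that's -80 and 105.
Split the middle term: 56*k²-80*k + 105*k-150 = 8*k*(7*k-10) + 15*(7*k-10).

(7*k-10)*(8*k+15)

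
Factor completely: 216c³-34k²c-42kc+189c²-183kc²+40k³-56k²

Group: 5k(8k²+6kc-27c²) + (-8c-7)(8k²+6kc-27c²); both groups contain (8k²+6kc-27c²), so (5k-8c-7) is a factor with cofactor 8k²+6kc-27c².
The cofactor groups again: 8k²+6kc-27c² = 2k(4k+9c) - 3c(4k+9c); both groups contain (4k+9c), giving (2k-3c)(4k+9c).

(2k-3c)(5k-8c-7)(4k+9c)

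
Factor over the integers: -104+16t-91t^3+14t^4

(2t-13)(7t^3+8)

Group as (14t^4+16t) + (-91t^3-104) = 2t(7t^3+8) - 13(7t^3+8).
Both groups share the factor (7t^3+8).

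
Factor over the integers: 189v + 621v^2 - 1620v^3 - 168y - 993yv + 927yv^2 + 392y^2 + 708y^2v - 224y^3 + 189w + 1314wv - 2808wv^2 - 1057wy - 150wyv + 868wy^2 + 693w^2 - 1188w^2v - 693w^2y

-(7y + 12v - 7)(11w - 4y + 15v + 3)(9w - 8y + 9v)

Group: 7y(-99w^2 + 124wy - 234wv - 27w - 32y^2 + 156yv + 24y - 135v^2 - 27v) + (12v - 7)(-99w^2 + 124wy - 234wv - 27w - 32y^2 + 156yv + 24y - 135v^2 - 27v); both groups contain (-99w^2 + 124wy - 234wv - 27w - 32y^2 + 156yv + 24y - 135v^2 - 27v), so (7y + 12v - 7) is a factor with cofactor -99w^2 + 124wy - 234wv - 27w - 32y^2 + 156yv + 24y - 135v^2 - 27v.
The cofactor groups again: -99w^2 + 124wy - 234wv - 27w - 32y^2 + 156yv + 24y - 135v^2 - 27v = -11w(9w - 8y + 9v) + (4y - 15v - 3)(9w - 8y + 9v); both groups contain (9w - 8y + 9v), giving -(11w - 4y + 15v + 3)(9w - 8y + 9v).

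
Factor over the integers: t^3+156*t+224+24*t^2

Trying the rational-root candidates, t = −14 is a root, giving the factor (t+14) and quotient t^2+10*t+16.
The remaining quadratic factors as (t+2)(t+8).

(t+14)*(t+2)*(t+8)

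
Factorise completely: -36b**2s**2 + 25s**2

Every term has a factor of s**2; factoring it out leaves -36b**2 + 25.
Recognize a difference of squares with the parts 5 and 6b.

-s**2(6b + 5)(6b - 5)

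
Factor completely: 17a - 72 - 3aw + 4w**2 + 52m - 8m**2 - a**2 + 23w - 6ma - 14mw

-(2m + a + 4w - 9)(4m + a - w - 8)

Group: -2m(4m + a - w - 8) + (-a - 4w + 9)(4m + a - w - 8); both groups contain (4m + a - w - 8).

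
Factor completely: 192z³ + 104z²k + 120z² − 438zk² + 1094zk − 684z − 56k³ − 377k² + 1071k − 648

Group: 6z(32z² + 60zk − 28z + 7k² + 55k − 72) + (−8k + 9)(32z² + 60zk − 28z + 7k² + 55k − 72); both groups contain (32z² + 60zk − 28z + 7k² + 55k − 72), so (6z − 8k + 9) is a factor with cofactor 32z² + 60zk − 28z + 7k² + 55k − 72.
The cofactor groups again: 32z² + 60zk − 28z + 7k² + 55k − 72 = 4z(8z + k + 9) + (7k − 8)(8z + k + 9); both groups contain (8z + k + 9), giving (4z + 7k − 8)(8z + k + 9).

(6z − 8k + 9)(4z + 7k − 8)(8z + k + 9)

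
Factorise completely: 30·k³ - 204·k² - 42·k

6·k·(5·k + 1)·(k - 7)

Pull out the common factor 6·k, then factor the remaining trinomial.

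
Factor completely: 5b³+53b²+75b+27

Testing divisors of the constant over divisors of the leading coefficient, b = −3/5 is a root, so (5b+3) is a factor; dividing leaves b²+10b+9.
The remaining quadratic factors as (b+1)(b+9).

(5b+3)(b+1)(b+9)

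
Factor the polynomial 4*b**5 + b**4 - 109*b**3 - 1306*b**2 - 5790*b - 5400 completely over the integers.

(4*b + 5)*(b + 4)*(b - 9)*(b**2 + 4*b + 30)

By the rational root theorem, b = -5/4 is a root, so (4*b + 5) is a factor; dividing leaves b**4 - b**3 - 26*b**2 - 294*b - 1080.
Continuing, b = 9 is a root, so (b - 9) is a factor; dividing leaves b**3 + 8*b**2 + 46*b + 120.
Then b = -4 is a root, so (b + 4) is a factor; dividing leaves b**2 + 4*b + 30.
The quadratic b**2 + 4*b + 30 has discriminant -104 < 0 and is irreducible over ℤ.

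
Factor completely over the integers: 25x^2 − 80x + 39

Need a pair with product 25·39 = 975 and sum −80: that's −65 and −15.
Split the middle term: 25x^2 − 65x − 15x + 39 = 5x(5x − 13) − 3(5x − 13).

(5x − 13)(5x − 3)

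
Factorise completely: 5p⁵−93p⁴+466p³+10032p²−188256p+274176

(5p−8)(p+12)(p−14)(p²−15p+204)

Testing divisors of the constant over divisors of the leading coefficient, p = −12 is a root, giving the factor (p+12) and quotient 5p⁴−153p³+2302p²−17592p+22848.
Then p = 14 is a root, so (p−14) divides it; the quotient is 5p³−83p²+1140p−1632.
Continuing, p = 8/5 is a root, giving the factor (5p−8) and quotient p²−15p+204.
The quadratic p²−15p+204 has discriminant −591 < 0 and is irreducible over ℤ.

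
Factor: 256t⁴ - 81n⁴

Write as (16t²)² − (9n²)², then factor 16t² - 9n² once more.

(4t - 3n)(4t + 3n)(16t² + 9n²)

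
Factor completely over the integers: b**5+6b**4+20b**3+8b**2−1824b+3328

Testing divisors of the constant over divisors of the leading coefficient, b = 2 is a root, so (b−2) divides it; the quotient is b**4+8b**3+36b**2+80b−1664.
Next, b = −8 is a root, giving the factor (b+8) and quotient b**3+36b−208.
Next, b = 4 is a root, giving the factor (b−4) and quotient b**2+4b+52.
The quadratic b**2+4b+52 has discriminant −192 < 0 and is irreducible over ℤ.

(b+8)(b−2)(b−4)(b**2+4b+52)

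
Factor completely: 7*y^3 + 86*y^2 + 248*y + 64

Trying the rational-root candidates, y = −2/7 is a root, so (7*y + 2) is a factor; dividing leaves y^2 + 12*y + 32.
The remaining quadratic factors as (y + 4)(y + 8).

(7*y + 2)*(y + 4)*(y + 8)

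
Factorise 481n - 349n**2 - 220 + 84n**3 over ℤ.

(3n - 4)(4n - 5)(7n - 11)

Among the possible rational roots, n = 4/3 is a root, giving the factor (3n - 4) and quotient 28n**2 - 79n + 55.
The remaining quadratic factors as (4n - 5)(7n - 11).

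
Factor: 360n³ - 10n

10n(6n + 1)(6n - 1)

Factor out 10n, leaving 36n² - 1, which is a difference of two squares.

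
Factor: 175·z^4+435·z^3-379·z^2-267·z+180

(5·z+4)·(5·z-3)·(7·z-5)·(z+3)

Trying the rational-root candidates, z = -3 is a root, so (z+3) is a factor; dividing leaves 175·z^3-90·z^2-109·z+60.
Continuing, z = 5/7 is a root, so (7·z-5) is a factor; dividing leaves 25·z^2+5·z-12.
The remaining quadratic factors as (5·z+4)(5·z-3).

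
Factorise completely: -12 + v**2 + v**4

(v**2 + 4)(v**2 - 3)

Substitute u = v**2 to get a quadratic in u, then factor.
v**2 + 4 is irreducible over ℤ (sum of squares).
v**2 - 3 is irreducible over ℤ (3 is not a perfect square).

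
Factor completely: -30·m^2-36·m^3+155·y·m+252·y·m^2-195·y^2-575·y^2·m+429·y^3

Group: 13·y·(33·y^2-29·y·m-15·y+6·m^2+5·m) - 6·m·(33·y^2-29·y·m-15·y+6·m^2+5·m); both groups contain (33·y^2-29·y·m-15·y+6·m^2+5·m), so (13·y-6·m) is a factor with cofactor 33·y^2-29·y·m-15·y+6·m^2+5·m.
The cofactor groups again: 33·y^2-29·y·m-15·y+6·m^2+5·m = 11·y·(3·y-m) + (-6·m-5)·(3·y-m); both groups contain (3·y-m), giving (11·y-6·m-5)·(3·y-m).

(11·y-6·m-5)·(13·y-6·m)·(3·y-m)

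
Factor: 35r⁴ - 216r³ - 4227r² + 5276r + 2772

(5r + 2)(7r - 11)(r + 9)(r - 14)

By the rational root theorem, r = 11/7 is a root, so (7r - 11) divides it; the quotient is 5r³ - 23r² - 640r - 252.
Then r = -2/5 is a root, so (5r + 2) is a factor; dividing leaves r² - 5r - 126.
The remaining quadratic factors as (r + 9)(r - 14).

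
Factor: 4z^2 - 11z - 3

(4z + 1)(z - 3)

Need a pair with product 4·(-3) = -12 and sum -11: that's -12 and 1.
Split the middle term: 4z^2 - 12z + z - 3 = 4z(z - 3) + (z - 3).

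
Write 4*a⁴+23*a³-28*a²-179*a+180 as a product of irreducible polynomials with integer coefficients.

Trying the rational-root candidates, a = -5 is a root, so (a+5) divides it; the quotient is 4*a³+3*a²-43*a+36.
Continuing, a = 9/4 is a root, giving the factor (4*a-9) and quotient a²+3*a-4.
The remaining quadratic factors as (a+4)(a-1).

(4*a-9)*(a+4)*(a+5)*(a-1)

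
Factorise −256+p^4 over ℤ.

(p+4)(p−4)(p^2+16)

(p)⁴ − (4)⁴ = ((p)² − (4)²)((p)² + (4)²); the first factor splits again, the second (p^2+16) is irreducible.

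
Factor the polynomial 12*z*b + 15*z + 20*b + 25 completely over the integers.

(3*z + 5)*(4*b + 5)

Group as (12*z*b + 15*z) + (20*b + 25) = 3*z*(4*b + 5) + 5*(4*b + 5).
Both groups share the factor (4*b + 5).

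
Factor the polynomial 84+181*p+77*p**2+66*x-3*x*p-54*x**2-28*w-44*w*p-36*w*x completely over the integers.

Group: -9*x*(4*w+6*x-7*p-12) + (-11*p-7)*(4*w+6*x-7*p-12); both groups contain (4*w+6*x-7*p-12).

-(4*w+6*x-7*p-12)*(9*x+11*p+7)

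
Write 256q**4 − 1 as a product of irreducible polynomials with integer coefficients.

(4q + 1)(4q − 1)(16q**2 + 1)

Difference of squares twice: with A = 4q and B = 1, A⁴ − B⁴ = (A² − B²)(A² + B²), and A² − B² factors again.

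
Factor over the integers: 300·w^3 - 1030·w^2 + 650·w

10·w·(5·w - 13)·(6·w - 5)

Pull out the common factor 10·w, then factor the remaining trinomial.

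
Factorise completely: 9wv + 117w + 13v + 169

(9w + 13)(v + 13)

Group as (9wv + 117w) + (13v + 169) = 9w(v + 13) + 13(v + 13).
Both groups share the factor (v + 13).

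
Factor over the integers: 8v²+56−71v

Need a pair with product 8·56 = 448 and sum −71: that's −64 and −7.
Split the middle term: 8v²−64v − 7v+56 = 8v(v−8) − 7(v−8).

(8v−7)(v−8)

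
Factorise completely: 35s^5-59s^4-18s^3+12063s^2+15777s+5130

(5s+3)(7s+5)(s+6)(s^2-9s+57)

Among the possible rational roots, s = -5/7 is a root, giving the factor (7s+5) and quotient 5s^4-12s^3+6s^2+1719s+1026.
Then s = -3/5 is a root, so (5s+3) is a factor; dividing leaves s^3-3s^2+3s+342.
Continuing, s = -6 is a root, giving the factor (s+6) and quotient s^2-9s+57.
The quadratic s^2-9s+57 has discriminant -147 < 0 and is irreducible over ℤ.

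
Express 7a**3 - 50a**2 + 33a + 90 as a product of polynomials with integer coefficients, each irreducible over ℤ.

Trying the rational-root candidates, a = 6 is a root, giving the factor (a - 6) and quotient 7a**2 - 8a - 15.
The remaining quadratic factors as (a + 1)(7a - 15).

(7a - 15)(a + 1)(a - 6)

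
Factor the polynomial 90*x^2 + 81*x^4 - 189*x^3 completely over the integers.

Pull out the common factor 9*x^2, then factor the remaining trinomial.

9*x^2*(3*x - 2)*(3*x - 5)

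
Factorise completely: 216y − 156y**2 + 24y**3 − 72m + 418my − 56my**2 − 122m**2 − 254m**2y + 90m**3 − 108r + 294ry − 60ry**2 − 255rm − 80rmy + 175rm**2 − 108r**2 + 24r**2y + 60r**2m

Group: 3r(20rm + 8ry − 36r + 45m**2 + 8my − 61m − 4y**2 + 26y − 36) + (2m − 6y)(20rm + 8ry − 36r + 45m**2 + 8my − 61m − 4y**2 + 26y − 36); both groups contain (20rm + 8ry − 36r + 45m**2 + 8my − 61m − 4y**2 + 26y − 36), so (3r + 2m − 6y) is a factor with cofactor 20rm + 8ry − 36r + 45m**2 + 8my − 61m − 4y**2 + 26y − 36.
The cofactor groups again: 20rm + 8ry − 36r + 45m**2 + 8my − 61m − 4y**2 + 26y − 36 = 5m(4r + 9m − 2y + 4) + (2y − 9)(4r + 9m − 2y + 4); both groups contain (4r + 9m − 2y + 4), giving (5m + 2y − 9)(4r + 9m − 2y + 4).

(3r + 2m − 6y)(5m + 2y − 9)(4r + 9m − 2y + 4)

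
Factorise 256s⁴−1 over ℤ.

(4s+1)(4s−1)(16s²+1)

(4s)⁴ − (1)⁴ = ((4s)² − (1)²)((4s)² + (1)²); the first factor splits again, the second (16s²+1) is irreducible.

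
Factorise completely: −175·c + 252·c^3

Pull out the common factor 7·c; 36·c^2 − 25 is a difference of squares.

7·c·(6·c + 5)·(6·c − 5)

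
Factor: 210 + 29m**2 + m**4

Substitute u = m**2 to get a quadratic in u, then factor.
m**2 + 14 is irreducible over ℤ (always positive, so no real roots).
m**2 + 15 is irreducible over ℤ (always positive, so no real roots).

(m**2 + 14)(m**2 + 15)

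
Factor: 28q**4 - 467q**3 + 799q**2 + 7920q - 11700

By the rational root theorem, q = -15/4 is a root, so (4q + 15) divides it; the quotient is 7q**3 - 143q**2 + 736q - 780.
Continuing, q = 13 is a root, giving the factor (q - 13) and quotient 7q**2 - 52q + 60.
The remaining quadratic factors as (7q - 10)(q - 6).

(4q + 15)(7q - 10)(q - 13)(q - 6)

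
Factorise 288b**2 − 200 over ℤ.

Every term has a factor of 8. Then 36b**2 − 25 = (6b)² − (5)².

8(6b + 5)(6b − 5)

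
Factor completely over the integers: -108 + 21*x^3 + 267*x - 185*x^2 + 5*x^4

(5*x - 4)*(x + 9)*(x - 1)*(x - 3)

Among the possible rational roots, x = -9 is a root, so (x + 9) is a factor; dividing leaves 5*x^3 - 24*x^2 + 31*x - 12.
Next, x = 4/5 is a root, so (5*x - 4) is a factor; dividing leaves x^2 - 4*x + 3.
The remaining quadratic factors as (x - 1)(x - 3).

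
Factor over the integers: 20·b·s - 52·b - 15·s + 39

Group as (20·b·s - 52·b) + (-15·s + 39) = 4·b·(5·s - 13) - 3·(5·s - 13).
Both groups share the factor (5·s - 13).

(4·b - 3)·(5·s - 13)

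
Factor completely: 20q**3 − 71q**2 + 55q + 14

(4q − 7)(5q + 1)(q − 2)

Testing divisors of the constant over divisors of the leading coefficient, q = 2 is a root, so (q − 2) divides it; the quotient is 20q**2 − 31q − 7.
The remaining quadratic factors as (4q − 7)(5q + 1).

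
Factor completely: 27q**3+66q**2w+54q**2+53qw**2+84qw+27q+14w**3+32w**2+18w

Group: q(27q**2+39qw+27q+14w**2+18w) + (w+1)(27q**2+39qw+27q+14w**2+18w); both groups contain (27q**2+39qw+27q+14w**2+18w), so (q+w+1) is a factor with cofactor 27q**2+39qw+27q+14w**2+18w.
The cofactor groups again: 27q**2+39qw+27q+14w**2+18w = 9q(3q+2w) + (7w+9)(3q+2w); both groups contain (3q+2w), giving (9q+7w+9)(3q+2w).

(3q+2w)(9q+7w+9)(q+w+1)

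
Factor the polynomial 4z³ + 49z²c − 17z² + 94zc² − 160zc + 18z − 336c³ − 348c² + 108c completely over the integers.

(4z − 7c − 9)(z + 6c)(z + 8c − 2)

Group: z(4z² + 17zc − 9z − 42c² − 54c) + (8c − 2)(4z² + 17zc − 9z − 42c² − 54c); both groups contain (4z² + 17zc − 9z − 42c² − 54c), so (z + 8c − 2) is a factor with cofactor 4z² + 17zc − 9z − 42c² − 54c.
The cofactor groups again: 4z² + 17zc − 9z − 42c² − 54c = 4z(z + 6c) + (−7c − 9)(z + 6c); both groups contain (z + 6c), giving (4z − 7c − 9)(z + 6c).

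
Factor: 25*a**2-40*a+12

Need a pair with product 25·12 = 300 and sum -40: that's -10 and -30.
Split the middle term: 25*a**2-10*a - 30*a+12 = 5*a*(5*a-2) - 6*(5*a-2).

(5*a-2)*(5*a-6)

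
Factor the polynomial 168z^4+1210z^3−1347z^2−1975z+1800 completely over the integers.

(4z−5)(6z−5)(7z+9)(z+8)

Among the possible rational roots, z = −8 is a root, giving the factor (z+8) and quotient 168z^3−134z^2−275z+225.
Then z = 5/6 is a root, so (6z−5) divides it; the quotient is 28z^2+z−45.
The remaining quadratic factors as (7z+9)(4z−5).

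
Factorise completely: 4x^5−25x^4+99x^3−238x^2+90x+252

Among the possible rational roots, x = 2 is a root, so (x−2) divides it; the quotient is 4x^4−17x^3+65x^2−108x−126.
Continuing, x = −3/4 is a root, so (4x+3) divides it; the quotient is x^3−5x^2+20x−42.
Continuing, x = 3 is a root, so (x−3) divides it; the quotient is x^2−2x+14.
The quadratic x^2−2x+14 has discriminant −52 < 0 and is irreducible over ℤ.

(4x+3)(x−2)(x−3)(x^2−2x+14)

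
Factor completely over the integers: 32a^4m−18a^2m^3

Every term has a factor of 2a^2m. Then 16a^2−9m^2 = (4a)² − (3m)².

2a^2m(4a+3m)(4a−3m)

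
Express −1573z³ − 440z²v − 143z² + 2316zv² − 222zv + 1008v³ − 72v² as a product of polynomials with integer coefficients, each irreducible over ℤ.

−(11z − 14v + 1)(11z + 12v)(13z + 6v)

Group: 11z(−143z² + 116zv − 13z + 84v² − 6v) + 12v(−143z² + 116zv − 13z + 84v² − 6v); both groups contain (−143z² + 116zv − 13z + 84v² − 6v), so (11z + 12v) is a factor with cofactor −143z² + 116zv − 13z + 84v² − 6v.
The cofactor groups again: −143z² + 116zv − 13z + 84v² − 6v = −13z(11z − 14v + 1) − 6v(11z − 14v + 1); both groups contain (11z − 14v + 1), giving −(13z + 6v)(11z − 14v + 1).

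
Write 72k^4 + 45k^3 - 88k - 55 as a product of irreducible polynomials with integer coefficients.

Group as (72k^4 - 88k) + (45k^3 - 55) = 8k(9k^3 - 11) + 5(9k^3 - 11).
Both groups share the factor (9k^3 - 11).

(8k + 5)(9k^3 - 11)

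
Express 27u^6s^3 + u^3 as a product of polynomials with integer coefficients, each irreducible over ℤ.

u^3(3us + 1)(9u^2s^2 - 3us + 1)

Factor out u^3 first: what remains is 27u^3s^3 + 1.
Recognize a sum of cubes with the parts 3us and 1.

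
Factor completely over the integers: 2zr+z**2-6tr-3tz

Group: -3t(z+2r) + z(z+2r); both groups contain (z+2r).

-(z+2r)(3t-z)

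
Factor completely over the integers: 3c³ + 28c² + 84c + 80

(3c + 10)(c + 2)(c + 4)

Among the possible rational roots, c = -2 is a root, so (c + 2) divides it; the quotient is 3c² + 22c + 40.
The remaining quadratic factors as (c + 4)(3c + 10).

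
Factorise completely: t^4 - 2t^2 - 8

(t + 2)(t - 2)(t^2 + 2)

Substitute u = t^2 to get a quadratic in u, then factor.
t^2 + 2 is irreducible over ℤ (always positive, so no real roots).
t^2 - 4 is a difference of squares.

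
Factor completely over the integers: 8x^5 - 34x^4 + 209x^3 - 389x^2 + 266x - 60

(2x - 1)(4x - 3)(x - 1)(x^2 - 2x + 20)

By the rational root theorem, x = 1 is a root, so (x - 1) is a factor; dividing leaves 8x^4 - 26x^3 + 183x^2 - 206x + 60.
Then x = 3/4 is a root, so (4x - 3) is a factor; dividing leaves 2x^3 - 5x^2 + 42x - 20.
Then x = 1/2 is a root, giving the factor (2x - 1) and quotient x^2 - 2x + 20.
The quadratic x^2 - 2x + 20 has discriminant -76 < 0 and is irreducible over ℤ.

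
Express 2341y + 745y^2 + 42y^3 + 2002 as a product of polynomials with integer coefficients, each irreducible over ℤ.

(6y + 13)(7y + 11)(y + 14)

Trying the rational-root candidates, y = -13/6 is a root, giving the factor (6y + 13) and quotient 7y^2 + 109y + 154.
The remaining quadratic factors as (7y + 11)(y + 14).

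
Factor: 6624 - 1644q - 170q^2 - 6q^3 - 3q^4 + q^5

Testing divisors of the constant over divisors of the leading coefficient, q = -6 is a root, so (q + 6) is a factor; dividing leaves q^4 - 9q^3 + 48q^2 - 458q + 1104.
Then q = 8 is a root, so (q - 8) is a factor; dividing leaves q^3 - q^2 + 40q - 138.
Then q = 3 is a root, so (q - 3) is a factor; dividing leaves q^2 + 2q + 46.
The quadratic q^2 + 2q + 46 has discriminant -180 < 0 and is irreducible over ℤ.

(q + 6)(q - 3)(q - 8)(q^2 + 2q + 46)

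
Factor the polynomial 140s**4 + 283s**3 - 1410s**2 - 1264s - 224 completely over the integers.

(4s + 1)(5s - 14)(7s + 4)(s + 4)

Among the possible rational roots, s = 14/5 is a root, so (5s - 14) is a factor; dividing leaves 28s**3 + 135s**2 + 96s + 16.
Next, s = -1/4 is a root, so (4s + 1) divides it; the quotient is 7s**2 + 32s + 16.
The remaining quadratic factors as (s + 4)(7s + 4).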